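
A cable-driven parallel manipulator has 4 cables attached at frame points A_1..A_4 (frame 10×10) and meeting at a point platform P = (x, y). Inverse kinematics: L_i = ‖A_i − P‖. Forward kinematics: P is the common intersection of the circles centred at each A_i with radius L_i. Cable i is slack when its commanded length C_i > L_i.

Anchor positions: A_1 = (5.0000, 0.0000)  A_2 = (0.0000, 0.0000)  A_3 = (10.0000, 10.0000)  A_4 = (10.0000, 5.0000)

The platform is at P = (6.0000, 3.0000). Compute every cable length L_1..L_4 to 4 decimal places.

(3.1623, 6.7082, 8.0623, 4.4721)

L_1: Δ = A_1−P = (-1.0000, -3.0000) → ‖Δ‖ = √10.0000 = 3.1623
L_2: Δ = A_2−P = (-6.0000, -3.0000) → ‖Δ‖ = √45.0000 = 6.7082
L_3: Δ = A_3−P = (4.0000, 7.0000) → ‖Δ‖ = √65.0000 = 8.0623
L_4: Δ = A_4−P = (4.0000, 2.0000) → ‖Δ‖ = √20.0000 = 4.4721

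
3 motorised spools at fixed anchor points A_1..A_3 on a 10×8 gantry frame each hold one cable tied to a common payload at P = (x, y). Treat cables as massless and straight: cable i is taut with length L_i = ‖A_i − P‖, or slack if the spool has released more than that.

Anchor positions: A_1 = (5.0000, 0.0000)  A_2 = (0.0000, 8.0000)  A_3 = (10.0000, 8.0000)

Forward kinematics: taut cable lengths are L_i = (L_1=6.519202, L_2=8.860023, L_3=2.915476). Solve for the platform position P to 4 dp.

(8.5000, 5.5000)

expand ‖A_i−P‖²=L_i² and subtract eq 1 (c_i ≔ ‖A_i‖²−L_i²)
c_1 = 25.0000+0.0000−42.5000 = -17.5000
eq1−eq2 → [10.0000  -16.0000]·P = -3.0000
eq1−eq3 → [-10.0000  -16.0000]·P = -173.0000
2×2 solve → P = (8.5000, 5.5000)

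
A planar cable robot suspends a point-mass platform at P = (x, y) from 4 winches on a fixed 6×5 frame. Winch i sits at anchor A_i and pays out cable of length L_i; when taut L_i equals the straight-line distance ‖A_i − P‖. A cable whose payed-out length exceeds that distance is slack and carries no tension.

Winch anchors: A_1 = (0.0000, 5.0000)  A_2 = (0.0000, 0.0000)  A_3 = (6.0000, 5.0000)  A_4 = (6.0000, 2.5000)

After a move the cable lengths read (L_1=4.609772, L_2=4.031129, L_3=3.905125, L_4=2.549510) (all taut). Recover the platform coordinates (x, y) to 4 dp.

circle eqns → linear via eq_j − eq_1; set c_j = A_j·A_j − L_j²
c_1 = 0.0000+25.0000−21.2500 = 3.7500
0.0000·x + 10.0000·y = c_1−c_2 = 20.0000
-12.0000·x + 0.0000·y = c_1−c_3 = -42.0000
-12.0000·x + 5.0000·y = c_1−c_4 = -32.0000
solve first two rows → x=3.5000, y=2.0000
check cable 4: ‖A_4−P‖² = 6.5000 ≈ L_4² = 6.5000 ✓

(3.5000, 2.0000)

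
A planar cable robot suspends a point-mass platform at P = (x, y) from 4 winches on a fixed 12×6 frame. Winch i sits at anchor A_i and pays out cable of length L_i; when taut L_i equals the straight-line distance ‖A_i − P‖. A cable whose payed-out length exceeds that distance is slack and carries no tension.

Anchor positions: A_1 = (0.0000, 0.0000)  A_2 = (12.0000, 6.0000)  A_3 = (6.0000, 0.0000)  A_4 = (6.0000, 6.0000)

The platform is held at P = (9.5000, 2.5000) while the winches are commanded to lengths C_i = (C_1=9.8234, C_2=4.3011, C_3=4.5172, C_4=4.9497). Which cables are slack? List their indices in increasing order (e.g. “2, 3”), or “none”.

cable 1: L_1 = ‖A_1−P‖ = 9.8234;  C_1 = 9.8234 → taut
cable 2: L_2 = ‖A_2−P‖ = 4.3012;  C_2 = 4.3011 → taut
cable 3: L_3 = ‖A_3−P‖ = 4.3012;  C_3 = 4.5172 → slack
cable 4: L_4 = ‖A_4−P‖ = 4.9497;  C_4 = 4.9497 → taut

3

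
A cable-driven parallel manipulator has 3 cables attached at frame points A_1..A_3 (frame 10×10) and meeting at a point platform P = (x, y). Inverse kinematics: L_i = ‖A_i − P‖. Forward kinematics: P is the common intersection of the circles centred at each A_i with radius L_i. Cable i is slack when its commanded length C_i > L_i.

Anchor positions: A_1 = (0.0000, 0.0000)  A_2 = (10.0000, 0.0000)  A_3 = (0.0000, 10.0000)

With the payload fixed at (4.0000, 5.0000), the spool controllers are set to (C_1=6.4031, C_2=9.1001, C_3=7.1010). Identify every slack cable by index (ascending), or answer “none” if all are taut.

2, 3

i=1: geometric 6.4031 vs commanded 6.4031 ⇒ taut
i=2: geometric 7.8102 vs commanded 9.1001 ⇒ slack
i=3: geometric 6.4031 vs commanded 7.1010 ⇒ slack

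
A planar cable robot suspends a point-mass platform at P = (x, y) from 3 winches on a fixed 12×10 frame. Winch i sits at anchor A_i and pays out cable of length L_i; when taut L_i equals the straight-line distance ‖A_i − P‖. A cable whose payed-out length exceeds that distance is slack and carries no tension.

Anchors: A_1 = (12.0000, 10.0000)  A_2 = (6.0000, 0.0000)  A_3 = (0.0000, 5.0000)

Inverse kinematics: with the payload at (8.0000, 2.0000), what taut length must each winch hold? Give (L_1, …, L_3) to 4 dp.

(8.9443, 2.8284, 8.5440)

L_1 = √((12.0000−8.0000)² + (10.0000−2.0000)²) = 8.9443
L_2 = √((6.0000−8.0000)² + (0.0000−2.0000)²) = 2.8284
L_3 = √((0.0000−8.0000)² + (5.0000−2.0000)²) = 8.5440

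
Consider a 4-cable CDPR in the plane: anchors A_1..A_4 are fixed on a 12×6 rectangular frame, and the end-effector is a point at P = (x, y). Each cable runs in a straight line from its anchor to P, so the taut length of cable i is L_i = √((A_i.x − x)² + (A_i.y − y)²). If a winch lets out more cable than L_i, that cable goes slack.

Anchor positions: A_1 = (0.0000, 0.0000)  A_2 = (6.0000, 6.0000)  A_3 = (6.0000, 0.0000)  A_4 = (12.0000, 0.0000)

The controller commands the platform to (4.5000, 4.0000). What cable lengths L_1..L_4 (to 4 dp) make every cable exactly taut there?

L_1 = √((0.0000−4.5000)² + (0.0000−4.0000)²) = 6.0208
L_2 = √((6.0000−4.5000)² + (6.0000−4.0000)²) = 2.5000
L_3 = √((6.0000−4.5000)² + (0.0000−4.0000)²) = 4.2720
L_4 = √((12.0000−4.5000)² + (0.0000−4.0000)²) = 8.5000

(6.0208, 2.5000, 4.2720, 8.5000)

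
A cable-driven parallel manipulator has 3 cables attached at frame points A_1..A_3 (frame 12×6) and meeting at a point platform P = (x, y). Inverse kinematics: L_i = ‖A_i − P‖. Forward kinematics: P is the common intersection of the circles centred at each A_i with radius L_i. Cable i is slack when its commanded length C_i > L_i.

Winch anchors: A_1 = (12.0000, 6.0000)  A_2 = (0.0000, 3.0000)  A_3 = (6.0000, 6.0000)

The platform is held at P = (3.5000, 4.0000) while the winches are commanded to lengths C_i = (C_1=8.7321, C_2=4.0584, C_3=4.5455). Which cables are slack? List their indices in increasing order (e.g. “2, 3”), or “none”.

i=1: geometric 8.7321 vs commanded 8.7321 ⇒ taut
i=2: geometric 3.6401 vs commanded 4.0584 ⇒ slack
i=3: geometric 3.2016 vs commanded 4.5455 ⇒ slack

2, 3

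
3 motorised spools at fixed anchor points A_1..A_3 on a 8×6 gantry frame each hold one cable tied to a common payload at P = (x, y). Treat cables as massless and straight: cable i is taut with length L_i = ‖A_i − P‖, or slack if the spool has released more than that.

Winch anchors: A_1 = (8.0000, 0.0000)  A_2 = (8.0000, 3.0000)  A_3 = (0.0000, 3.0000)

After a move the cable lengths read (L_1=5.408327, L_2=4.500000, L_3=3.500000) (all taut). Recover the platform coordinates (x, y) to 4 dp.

circle eqns → linear via eq_j − eq_1; set q_j = A_j·A_j − L_j²
q_1 = 64.0000+0.0000−29.2500 = 34.7500
0.0000·x − 6.0000·y = q_1−q_2 = -18.0000
16.0000·x − 6.0000·y = q_1−q_3 = 38.0000
solve first two rows → x=3.5000, y=3.0000

(3.5000, 3.0000)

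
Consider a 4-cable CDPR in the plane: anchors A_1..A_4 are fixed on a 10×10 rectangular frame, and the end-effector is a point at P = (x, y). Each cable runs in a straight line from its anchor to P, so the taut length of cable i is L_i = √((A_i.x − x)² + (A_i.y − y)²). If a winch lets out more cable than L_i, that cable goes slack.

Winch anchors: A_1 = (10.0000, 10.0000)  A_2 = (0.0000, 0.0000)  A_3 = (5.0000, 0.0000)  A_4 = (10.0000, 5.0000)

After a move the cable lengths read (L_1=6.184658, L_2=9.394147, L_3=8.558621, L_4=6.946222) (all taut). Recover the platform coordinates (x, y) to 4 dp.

each cable: (A_i−P)·(A_i−P) = L_i²; let k_i = ‖A_i‖²−L_i²
k_1 = 100.0000+100.0000−38.2500 = 161.7500
row 1: 20.0000x + 20.0000y = 250.0000  (k_2=-88.2500)
row 2: 10.0000x + 20.0000y = 210.0000  (k_3=-48.2500)
row 3: 0.0000x + 10.0000y = 85.0000  (k_4=76.7500)
Cramer on rows 1–2 → x = 4.0000, y = 8.5000
check cable 4: ‖A_4−P‖² = 48.2500 ≈ L_4² = 48.2500 ✓

(4.0000, 8.5000)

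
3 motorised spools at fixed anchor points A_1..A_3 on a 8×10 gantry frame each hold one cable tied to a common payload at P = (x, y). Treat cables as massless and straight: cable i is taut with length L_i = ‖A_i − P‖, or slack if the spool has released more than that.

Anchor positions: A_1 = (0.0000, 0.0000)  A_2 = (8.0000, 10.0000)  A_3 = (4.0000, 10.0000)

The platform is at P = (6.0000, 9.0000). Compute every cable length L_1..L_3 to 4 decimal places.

(10.8167, 2.2361, 2.2361)

L_1 = √((0.0000−6.0000)² + (0.0000−9.0000)²) = 10.8167
L_2 = √((8.0000−6.0000)² + (10.0000−9.0000)²) = 2.2361
L_3 = √((4.0000−6.0000)² + (10.0000−9.0000)²) = 2.2361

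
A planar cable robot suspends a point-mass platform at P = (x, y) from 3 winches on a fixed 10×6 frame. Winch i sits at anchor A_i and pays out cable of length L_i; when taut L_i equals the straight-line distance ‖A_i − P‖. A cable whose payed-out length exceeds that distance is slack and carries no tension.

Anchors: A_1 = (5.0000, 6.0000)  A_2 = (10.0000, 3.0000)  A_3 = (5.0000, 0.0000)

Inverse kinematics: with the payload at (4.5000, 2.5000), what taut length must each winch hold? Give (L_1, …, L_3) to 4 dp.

(3.5355, 5.5227, 2.5495)

L_1 = √((5.0000−4.5000)² + (6.0000−2.5000)²) = 3.5355
L_2 = √((10.0000−4.5000)² + (3.0000−2.5000)²) = 5.5227
L_3 = √((5.0000−4.5000)² + (0.0000−2.5000)²) = 2.5495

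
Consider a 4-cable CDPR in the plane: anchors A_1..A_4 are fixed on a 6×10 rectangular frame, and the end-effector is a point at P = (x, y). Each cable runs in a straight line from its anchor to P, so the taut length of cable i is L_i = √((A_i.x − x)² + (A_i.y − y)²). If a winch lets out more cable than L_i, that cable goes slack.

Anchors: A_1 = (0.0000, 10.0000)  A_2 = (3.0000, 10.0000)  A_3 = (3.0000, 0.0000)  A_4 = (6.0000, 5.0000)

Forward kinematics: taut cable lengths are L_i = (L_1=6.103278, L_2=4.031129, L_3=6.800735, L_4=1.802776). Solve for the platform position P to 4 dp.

(5.0000, 6.5000)

each cable: (A_i−P)·(A_i−P) = L_i²; let q_i = ‖A_i‖²−L_i²
q_1 = 0.0000+100.0000−37.2500 = 62.7500
row 1: -6.0000x + 0.0000y = -30.0000  (q_2=92.7500)
row 2: -6.0000x + 20.0000y = 100.0000  (q_3=-37.2500)
row 3: -12.0000x + 10.0000y = 5.0000  (q_4=57.7500)
Cramer on rows 1–2 → x = 5.0000, y = 6.5000
check cable 4: ‖A_4−P‖² = 3.2500 ≈ L_4² = 3.2500 ✓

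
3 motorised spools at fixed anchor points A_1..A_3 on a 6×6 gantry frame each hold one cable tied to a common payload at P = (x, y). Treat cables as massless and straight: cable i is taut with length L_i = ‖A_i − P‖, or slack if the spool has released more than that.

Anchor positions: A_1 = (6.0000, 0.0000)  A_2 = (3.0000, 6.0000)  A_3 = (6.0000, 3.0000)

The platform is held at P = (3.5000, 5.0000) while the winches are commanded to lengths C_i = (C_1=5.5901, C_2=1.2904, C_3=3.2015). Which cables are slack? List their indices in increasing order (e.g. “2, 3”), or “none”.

2

cable 1: √((2.5000)²+(-5.0000)²)=5.5902, C_1=5.5901: taut
cable 2: √((-0.5000)²+(1.0000)²)=1.1180, C_2=1.2904: slack
cable 3: √((2.5000)²+(-2.0000)²)=3.2016, C_3=3.2015: taut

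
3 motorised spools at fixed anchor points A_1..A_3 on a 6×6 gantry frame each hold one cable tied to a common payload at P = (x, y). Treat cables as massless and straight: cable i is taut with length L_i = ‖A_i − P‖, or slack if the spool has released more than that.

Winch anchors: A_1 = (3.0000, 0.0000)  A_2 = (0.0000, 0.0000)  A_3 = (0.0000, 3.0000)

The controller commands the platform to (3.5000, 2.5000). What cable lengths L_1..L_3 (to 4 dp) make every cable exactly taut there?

L_1: Δ = A_1−P = (-0.5000, -2.5000) → ‖Δ‖ = √6.5000 = 2.5495
L_2: Δ = A_2−P = (-3.5000, -2.5000) → ‖Δ‖ = √18.5000 = 4.3012
L_3: Δ = A_3−P = (-3.5000, 0.5000) → ‖Δ‖ = √12.5000 = 3.5355

(2.5495, 4.3012, 3.5355)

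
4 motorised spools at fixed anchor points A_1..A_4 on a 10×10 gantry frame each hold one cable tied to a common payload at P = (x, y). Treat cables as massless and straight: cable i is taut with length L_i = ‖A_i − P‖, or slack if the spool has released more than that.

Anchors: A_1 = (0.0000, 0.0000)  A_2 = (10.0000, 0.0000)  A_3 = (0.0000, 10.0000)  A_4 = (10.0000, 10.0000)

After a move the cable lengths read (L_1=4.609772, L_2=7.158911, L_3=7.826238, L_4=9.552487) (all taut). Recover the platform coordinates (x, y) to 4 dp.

each cable: (A_i−P)·(A_i−P) = L_i²; let q_i = ‖A_i‖²−L_i²
q_1 = 0.0000+0.0000−21.2500 = -21.2500
row 1: -20.0000x + 0.0000y = -70.0000  (q_2=48.7500)
row 2: 0.0000x − 20.0000y = -60.0000  (q_3=38.7500)
row 3: -20.0000x − 20.0000y = -130.0000  (q_4=108.7500)
Cramer on rows 1–2 → x = 3.5000, y = 3.0000
check cable 4: ‖A_4−P‖² = 91.2500 ≈ L_4² = 91.2500 ✓

(3.5000, 3.0000)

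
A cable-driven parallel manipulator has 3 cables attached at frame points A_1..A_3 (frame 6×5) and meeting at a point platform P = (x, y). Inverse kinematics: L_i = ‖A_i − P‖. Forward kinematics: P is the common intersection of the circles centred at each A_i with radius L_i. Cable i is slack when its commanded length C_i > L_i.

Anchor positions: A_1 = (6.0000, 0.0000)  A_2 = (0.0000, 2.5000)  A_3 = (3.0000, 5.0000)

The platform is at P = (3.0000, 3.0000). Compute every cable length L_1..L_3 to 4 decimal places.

L_1 = √((6.0000−3.0000)² + (0.0000−3.0000)²) = 4.2426
L_2 = √((0.0000−3.0000)² + (2.5000−3.0000)²) = 3.0414
L_3 = √((3.0000−3.0000)² + (5.0000−3.0000)²) = 2.0000

(4.2426, 3.0414, 2.0000)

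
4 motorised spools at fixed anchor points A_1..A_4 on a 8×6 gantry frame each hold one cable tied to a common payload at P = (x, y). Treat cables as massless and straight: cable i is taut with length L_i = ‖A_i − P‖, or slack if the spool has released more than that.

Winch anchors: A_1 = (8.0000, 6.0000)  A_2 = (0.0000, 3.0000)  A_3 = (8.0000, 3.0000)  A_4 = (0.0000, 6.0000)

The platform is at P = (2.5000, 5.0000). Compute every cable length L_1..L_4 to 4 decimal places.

(5.5902, 3.2016, 5.8523, 2.6926)

cable 1: Δx=5.5000, Δy=1.0000; L_1 = √(Δx²+Δy²) = 5.5902
cable 2: Δx=-2.5000, Δy=-2.0000; L_2 = √(Δx²+Δy²) = 3.2016
cable 3: Δx=5.5000, Δy=-2.0000; L_3 = √(Δx²+Δy²) = 5.8523
cable 4: Δx=-2.5000, Δy=1.0000; L_4 = √(Δx²+Δy²) = 2.6926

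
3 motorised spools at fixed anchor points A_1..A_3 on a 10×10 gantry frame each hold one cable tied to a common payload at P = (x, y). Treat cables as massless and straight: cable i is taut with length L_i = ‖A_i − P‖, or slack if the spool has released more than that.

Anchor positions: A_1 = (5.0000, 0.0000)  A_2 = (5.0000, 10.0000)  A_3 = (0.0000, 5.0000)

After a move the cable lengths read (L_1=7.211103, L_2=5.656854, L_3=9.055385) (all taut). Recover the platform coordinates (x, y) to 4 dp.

expand ‖A_i−P‖²=L_i² and subtract eq 1 (c_i ≔ ‖A_i‖²−L_i²)
c_1 = 25.0000+0.0000−52.0000 = -27.0000
eq1−eq2 → [0.0000  -20.0000]·P = -120.0000
eq1−eq3 → [10.0000  -10.0000]·P = 30.0000
2×2 solve → P = (9.0000, 6.0000)

(9.0000, 6.0000)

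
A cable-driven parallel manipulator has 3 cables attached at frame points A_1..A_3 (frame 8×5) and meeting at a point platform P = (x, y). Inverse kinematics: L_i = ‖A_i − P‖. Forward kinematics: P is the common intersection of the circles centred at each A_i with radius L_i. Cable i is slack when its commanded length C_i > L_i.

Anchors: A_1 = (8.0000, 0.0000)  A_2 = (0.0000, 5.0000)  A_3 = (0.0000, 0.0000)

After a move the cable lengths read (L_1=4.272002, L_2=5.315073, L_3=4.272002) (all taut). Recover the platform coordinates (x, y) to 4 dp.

each cable: (A_i−P)·(A_i−P) = L_i²; let c_i = ‖A_i‖²−L_i²
c_1 = 64.0000+0.0000−18.2500 = 45.7500
row 1: 16.0000x − 10.0000y = 49.0000  (c_2=-3.2500)
row 2: 16.0000x + 0.0000y = 64.0000  (c_3=-18.2500)
Cramer on rows 1–2 → x = 4.0000, y = 1.5000

(4.0000, 1.5000)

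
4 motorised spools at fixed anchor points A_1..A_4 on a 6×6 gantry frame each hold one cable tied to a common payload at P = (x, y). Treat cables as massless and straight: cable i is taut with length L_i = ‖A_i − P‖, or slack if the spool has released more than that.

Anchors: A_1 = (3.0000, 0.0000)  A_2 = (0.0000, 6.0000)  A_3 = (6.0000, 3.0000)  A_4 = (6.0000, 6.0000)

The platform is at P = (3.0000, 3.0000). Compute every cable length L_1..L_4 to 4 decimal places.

(3.0000, 4.2426, 3.0000, 4.2426)

L_1: Δ = A_1−P = (0.0000, -3.0000) → ‖Δ‖ = √9.0000 = 3.0000
L_2: Δ = A_2−P = (-3.0000, 3.0000) → ‖Δ‖ = √18.0000 = 4.2426
L_3: Δ = A_3−P = (3.0000, 0.0000) → ‖Δ‖ = √9.0000 = 3.0000
L_4: Δ = A_4−P = (3.0000, 3.0000) → ‖Δ‖ = √18.0000 = 4.2426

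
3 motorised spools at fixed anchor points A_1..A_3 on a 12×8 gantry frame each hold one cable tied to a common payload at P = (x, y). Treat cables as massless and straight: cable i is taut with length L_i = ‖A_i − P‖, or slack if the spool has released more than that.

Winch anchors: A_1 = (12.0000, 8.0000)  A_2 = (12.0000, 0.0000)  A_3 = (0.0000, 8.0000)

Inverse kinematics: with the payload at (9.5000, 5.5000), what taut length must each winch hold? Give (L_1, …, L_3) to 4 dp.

(3.5355, 6.0415, 9.8234)

L_1 = √((12.0000−9.5000)² + (8.0000−5.5000)²) = 3.5355
L_2 = √((12.0000−9.5000)² + (0.0000−5.5000)²) = 6.0415
L_3 = √((0.0000−9.5000)² + (8.0000−5.5000)²) = 9.8234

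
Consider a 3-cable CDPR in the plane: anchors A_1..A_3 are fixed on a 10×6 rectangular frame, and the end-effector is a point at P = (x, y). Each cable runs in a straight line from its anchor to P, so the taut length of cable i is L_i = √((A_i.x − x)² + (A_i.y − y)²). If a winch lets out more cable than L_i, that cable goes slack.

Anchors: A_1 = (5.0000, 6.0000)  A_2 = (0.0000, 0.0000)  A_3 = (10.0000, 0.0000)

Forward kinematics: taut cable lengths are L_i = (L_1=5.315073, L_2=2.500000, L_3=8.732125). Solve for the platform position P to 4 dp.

(1.5000, 2.0000)

each cable: (A_i−P)·(A_i−P) = L_i²; let q_i = ‖A_i‖²−L_i²
q_1 = 25.0000+36.0000−28.2500 = 32.7500
row 1: 10.0000x + 12.0000y = 39.0000  (q_2=-6.2500)
row 2: -10.0000x + 12.0000y = 9.0000  (q_3=23.7500)
Cramer on rows 1–2 → x = 1.5000, y = 2.0000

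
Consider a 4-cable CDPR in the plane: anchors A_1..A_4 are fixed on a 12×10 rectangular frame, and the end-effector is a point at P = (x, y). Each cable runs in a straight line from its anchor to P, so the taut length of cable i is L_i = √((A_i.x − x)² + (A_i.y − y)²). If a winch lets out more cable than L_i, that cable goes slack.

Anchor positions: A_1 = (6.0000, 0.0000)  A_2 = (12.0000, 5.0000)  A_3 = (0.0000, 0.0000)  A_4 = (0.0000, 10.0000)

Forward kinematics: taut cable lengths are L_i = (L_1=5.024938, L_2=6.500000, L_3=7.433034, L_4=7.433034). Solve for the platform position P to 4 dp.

expand ‖A_i−P‖²=L_i² and subtract eq 1 (q_i ≔ ‖A_i‖²−L_i²)
q_1 = 36.0000+0.0000−25.2500 = 10.7500
eq1−eq2 → [-12.0000  -10.0000]·P = -116.0000
eq1−eq3 → [12.0000  0.0000]·P = 66.0000
eq1−eq4 → [12.0000  -20.0000]·P = -34.0000
2×2 solve → P = (5.5000, 5.0000)
check cable 4: ‖A_4−P‖² = 55.2500 ≈ L_4² = 55.2500 ✓

(5.5000, 5.0000)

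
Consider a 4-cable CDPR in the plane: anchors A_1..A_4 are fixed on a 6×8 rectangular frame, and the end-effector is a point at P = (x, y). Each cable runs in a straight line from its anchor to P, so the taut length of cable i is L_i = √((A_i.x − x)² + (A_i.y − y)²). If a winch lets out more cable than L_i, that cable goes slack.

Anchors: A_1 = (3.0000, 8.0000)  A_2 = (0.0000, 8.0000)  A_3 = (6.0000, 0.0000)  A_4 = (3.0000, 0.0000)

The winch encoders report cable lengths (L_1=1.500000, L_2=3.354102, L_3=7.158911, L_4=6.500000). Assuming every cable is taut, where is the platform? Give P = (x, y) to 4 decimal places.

expand ‖A_i−P‖²=L_i² and subtract eq 1 (c_i ≔ ‖A_i‖²−L_i²)
c_1 = 9.0000+64.0000−2.2500 = 70.7500
eq1−eq2 → [6.0000  0.0000]·P = 18.0000
eq1−eq3 → [-6.0000  16.0000]·P = 86.0000
eq1−eq4 → [0.0000  16.0000]·P = 104.0000
2×2 solve → P = (3.0000, 6.5000)
check cable 4: ‖A_4−P‖² = 42.2500 ≈ L_4² = 42.2500 ✓

(3.0000, 6.5000)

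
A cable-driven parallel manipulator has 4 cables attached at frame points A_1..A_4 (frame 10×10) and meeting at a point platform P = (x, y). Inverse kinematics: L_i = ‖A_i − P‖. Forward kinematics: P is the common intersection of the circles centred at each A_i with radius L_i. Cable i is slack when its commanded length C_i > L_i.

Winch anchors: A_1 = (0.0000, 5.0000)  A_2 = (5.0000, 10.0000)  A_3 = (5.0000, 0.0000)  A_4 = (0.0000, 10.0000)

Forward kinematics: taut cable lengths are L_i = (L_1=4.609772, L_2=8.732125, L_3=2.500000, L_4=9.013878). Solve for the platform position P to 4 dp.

(3.0000, 1.5000)

expand ‖A_i−P‖²=L_i² and subtract eq 1 (k_i ≔ ‖A_i‖²−L_i²)
k_1 = 0.0000+25.0000−21.2500 = 3.7500
eq1−eq2 → [-10.0000  -10.0000]·P = -45.0000
eq1−eq3 → [-10.0000  10.0000]·P = -15.0000
eq1−eq4 → [0.0000  -10.0000]·P = -15.0000
2×2 solve → P = (3.0000, 1.5000)
check cable 4: ‖A_4−P‖² = 81.2500 ≈ L_4² = 81.2500 ✓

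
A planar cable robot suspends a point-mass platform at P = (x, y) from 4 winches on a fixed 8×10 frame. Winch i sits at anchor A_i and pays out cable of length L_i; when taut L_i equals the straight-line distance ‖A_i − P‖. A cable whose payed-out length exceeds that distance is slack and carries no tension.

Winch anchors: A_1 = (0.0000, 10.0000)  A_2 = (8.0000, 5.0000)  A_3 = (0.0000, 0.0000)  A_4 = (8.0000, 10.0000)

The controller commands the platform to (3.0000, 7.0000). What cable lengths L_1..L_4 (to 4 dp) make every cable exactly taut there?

L_1: Δ = A_1−P = (-3.0000, 3.0000) → ‖Δ‖ = √18.0000 = 4.2426
L_2: Δ = A_2−P = (5.0000, -2.0000) → ‖Δ‖ = √29.0000 = 5.3852
L_3: Δ = A_3−P = (-3.0000, -7.0000) → ‖Δ‖ = √58.0000 = 7.6158
L_4: Δ = A_4−P = (5.0000, 3.0000) → ‖Δ‖ = √34.0000 = 5.8310

(4.2426, 5.3852, 7.6158, 5.8310)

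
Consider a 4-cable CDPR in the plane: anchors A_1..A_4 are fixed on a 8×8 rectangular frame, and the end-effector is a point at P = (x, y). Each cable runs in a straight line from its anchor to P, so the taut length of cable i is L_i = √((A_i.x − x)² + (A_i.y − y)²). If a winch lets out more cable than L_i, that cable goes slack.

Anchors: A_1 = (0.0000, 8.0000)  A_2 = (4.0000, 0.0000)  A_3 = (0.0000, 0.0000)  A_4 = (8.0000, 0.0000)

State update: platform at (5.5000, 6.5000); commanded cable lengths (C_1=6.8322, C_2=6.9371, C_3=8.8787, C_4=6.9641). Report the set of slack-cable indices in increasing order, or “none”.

cable 1: √((-5.5000)²+(1.5000)²)=5.7009, C_1=6.8322: slack
cable 2: √((-1.5000)²+(-6.5000)²)=6.6708, C_2=6.9371: slack
cable 3: √((-5.5000)²+(-6.5000)²)=8.5147, C_3=8.8787: slack
cable 4: √((2.5000)²+(-6.5000)²)=6.9642, C_4=6.9641: taut

1, 2, 3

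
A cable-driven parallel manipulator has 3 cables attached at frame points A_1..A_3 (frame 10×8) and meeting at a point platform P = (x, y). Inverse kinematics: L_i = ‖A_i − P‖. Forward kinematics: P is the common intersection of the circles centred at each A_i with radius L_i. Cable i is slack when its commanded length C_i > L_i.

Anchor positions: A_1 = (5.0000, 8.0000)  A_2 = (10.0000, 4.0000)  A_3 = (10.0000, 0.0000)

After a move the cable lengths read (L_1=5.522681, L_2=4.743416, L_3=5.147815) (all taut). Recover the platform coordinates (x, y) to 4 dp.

(5.5000, 2.5000)

expand ‖A_i−P‖²=L_i² and subtract eq 1 (k_i ≔ ‖A_i‖²−L_i²)
k_1 = 25.0000+64.0000−30.5000 = 58.5000
eq1−eq2 → [-10.0000  8.0000]·P = -35.0000
eq1−eq3 → [-10.0000  16.0000]·P = -15.0000
2×2 solve → P = (5.5000, 2.5000)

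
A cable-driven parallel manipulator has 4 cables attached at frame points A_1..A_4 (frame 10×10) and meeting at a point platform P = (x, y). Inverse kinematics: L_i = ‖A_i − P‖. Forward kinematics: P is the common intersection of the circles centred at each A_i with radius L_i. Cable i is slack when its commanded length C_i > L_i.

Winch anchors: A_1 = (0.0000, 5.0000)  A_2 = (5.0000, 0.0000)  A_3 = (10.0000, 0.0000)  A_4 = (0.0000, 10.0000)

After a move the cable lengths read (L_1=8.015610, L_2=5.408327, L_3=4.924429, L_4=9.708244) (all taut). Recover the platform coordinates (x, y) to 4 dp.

(8.0000, 4.5000)

circle eqns → linear via eq_j − eq_1; set k_j = A_j·A_j − L_j²
k_1 = 0.0000+25.0000−64.2500 = -39.2500
-10.0000·x + 10.0000·y = k_1−k_2 = -35.0000
-20.0000·x + 10.0000·y = k_1−k_3 = -115.0000
0.0000·x − 10.0000·y = k_1−k_4 = -45.0000
solve first two rows → x=8.0000, y=4.5000
check cable 4: ‖A_4−P‖² = 94.2500 ≈ L_4² = 94.2500 ✓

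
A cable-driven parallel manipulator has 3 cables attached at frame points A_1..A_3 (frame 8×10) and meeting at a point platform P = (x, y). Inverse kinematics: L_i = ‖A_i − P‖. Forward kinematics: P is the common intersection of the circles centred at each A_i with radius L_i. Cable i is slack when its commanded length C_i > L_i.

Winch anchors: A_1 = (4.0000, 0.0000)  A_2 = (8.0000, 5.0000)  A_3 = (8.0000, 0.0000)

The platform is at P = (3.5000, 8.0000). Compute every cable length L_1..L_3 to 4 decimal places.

cable 1: Δx=0.5000, Δy=-8.0000; L_1 = √(Δx²+Δy²) = 8.0156
cable 2: Δx=4.5000, Δy=-3.0000; L_2 = √(Δx²+Δy²) = 5.4083
cable 3: Δx=4.5000, Δy=-8.0000; L_3 = √(Δx²+Δy²) = 9.1788

(8.0156, 5.4083, 9.1788)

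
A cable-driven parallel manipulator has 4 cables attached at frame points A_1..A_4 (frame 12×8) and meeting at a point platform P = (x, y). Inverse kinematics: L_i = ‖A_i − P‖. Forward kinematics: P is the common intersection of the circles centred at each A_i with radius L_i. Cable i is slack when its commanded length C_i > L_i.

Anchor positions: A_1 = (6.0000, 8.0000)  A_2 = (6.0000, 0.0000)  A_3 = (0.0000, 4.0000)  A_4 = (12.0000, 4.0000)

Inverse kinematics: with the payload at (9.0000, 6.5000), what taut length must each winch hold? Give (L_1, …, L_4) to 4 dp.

L_1: Δ = A_1−P = (-3.0000, 1.5000) → ‖Δ‖ = √11.2500 = 3.3541
L_2: Δ = A_2−P = (-3.0000, -6.5000) → ‖Δ‖ = √51.2500 = 7.1589
L_3: Δ = A_3−P = (-9.0000, -2.5000) → ‖Δ‖ = √87.2500 = 9.3408
L_4: Δ = A_4−P = (3.0000, -2.5000) → ‖Δ‖ = √15.2500 = 3.9051

(3.3541, 7.1589, 9.3408, 3.9051)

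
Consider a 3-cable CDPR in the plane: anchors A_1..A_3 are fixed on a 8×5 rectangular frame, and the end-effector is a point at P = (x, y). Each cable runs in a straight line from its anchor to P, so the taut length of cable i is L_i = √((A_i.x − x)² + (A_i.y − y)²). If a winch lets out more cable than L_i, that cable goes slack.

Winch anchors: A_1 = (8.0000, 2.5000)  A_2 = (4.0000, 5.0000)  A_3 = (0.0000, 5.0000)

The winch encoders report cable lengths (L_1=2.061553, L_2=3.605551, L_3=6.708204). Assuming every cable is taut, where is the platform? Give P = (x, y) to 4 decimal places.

(6.0000, 2.0000)

each cable: (A_i−P)·(A_i−P) = L_i²; let q_i = ‖A_i‖²−L_i²
q_1 = 64.0000+6.2500−4.2500 = 66.0000
row 1: 8.0000x − 5.0000y = 38.0000  (q_2=28.0000)
row 2: 16.0000x − 5.0000y = 86.0000  (q_3=-20.0000)
Cramer on rows 1–2 → x = 6.0000, y = 2.0000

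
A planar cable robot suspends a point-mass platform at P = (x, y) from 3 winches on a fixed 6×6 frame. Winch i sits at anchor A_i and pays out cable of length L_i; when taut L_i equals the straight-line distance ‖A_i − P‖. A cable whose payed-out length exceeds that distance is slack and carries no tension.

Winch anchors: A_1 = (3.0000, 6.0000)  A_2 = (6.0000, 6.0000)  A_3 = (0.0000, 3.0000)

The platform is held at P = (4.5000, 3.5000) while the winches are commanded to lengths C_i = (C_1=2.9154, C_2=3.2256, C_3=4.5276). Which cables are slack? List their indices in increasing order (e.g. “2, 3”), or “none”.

i=1: geometric 2.9155 vs commanded 2.9154 ⇒ taut
i=2: geometric 2.9155 vs commanded 3.2256 ⇒ slack
i=3: geometric 4.5277 vs commanded 4.5276 ⇒ taut

2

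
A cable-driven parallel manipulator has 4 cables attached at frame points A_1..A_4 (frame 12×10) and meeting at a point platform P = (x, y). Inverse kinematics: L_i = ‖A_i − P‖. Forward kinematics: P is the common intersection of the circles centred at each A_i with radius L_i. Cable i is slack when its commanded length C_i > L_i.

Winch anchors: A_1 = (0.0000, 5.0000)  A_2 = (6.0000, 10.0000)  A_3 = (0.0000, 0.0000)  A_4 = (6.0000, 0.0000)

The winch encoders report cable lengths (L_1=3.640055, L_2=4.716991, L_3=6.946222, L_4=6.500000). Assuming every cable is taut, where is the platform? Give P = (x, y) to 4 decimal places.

expand ‖A_i−P‖²=L_i² and subtract eq 1 (q_i ≔ ‖A_i‖²−L_i²)
q_1 = 0.0000+25.0000−13.2500 = 11.7500
eq1−eq2 → [-12.0000  -10.0000]·P = -102.0000
eq1−eq3 → [0.0000  10.0000]·P = 60.0000
eq1−eq4 → [-12.0000  10.0000]·P = 18.0000
2×2 solve → P = (3.5000, 6.0000)
check cable 4: ‖A_4−P‖² = 42.2500 ≈ L_4² = 42.2500 ✓

(3.5000, 6.0000)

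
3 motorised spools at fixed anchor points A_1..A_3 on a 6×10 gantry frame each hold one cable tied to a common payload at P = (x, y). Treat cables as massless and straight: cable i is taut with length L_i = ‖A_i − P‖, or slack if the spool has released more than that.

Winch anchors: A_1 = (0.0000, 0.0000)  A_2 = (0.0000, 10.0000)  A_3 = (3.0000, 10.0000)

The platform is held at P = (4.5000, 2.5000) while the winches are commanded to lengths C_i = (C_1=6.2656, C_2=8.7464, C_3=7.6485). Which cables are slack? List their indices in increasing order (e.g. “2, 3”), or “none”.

1

cable 1: L_1 = ‖A_1−P‖ = 5.1478;  C_1 = 6.2656 → slack
cable 2: L_2 = ‖A_2−P‖ = 8.7464;  C_2 = 8.7464 → taut
cable 3: L_3 = ‖A_3−P‖ = 7.6485;  C_3 = 7.6485 → taut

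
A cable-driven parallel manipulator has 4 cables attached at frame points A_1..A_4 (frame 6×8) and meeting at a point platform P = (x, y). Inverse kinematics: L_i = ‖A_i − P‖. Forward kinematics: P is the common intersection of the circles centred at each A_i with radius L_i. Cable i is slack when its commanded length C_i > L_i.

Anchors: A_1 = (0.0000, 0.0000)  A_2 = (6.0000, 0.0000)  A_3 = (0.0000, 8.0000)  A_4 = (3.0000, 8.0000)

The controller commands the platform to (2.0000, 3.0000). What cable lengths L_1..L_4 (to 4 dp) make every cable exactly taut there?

(3.6056, 5.0000, 5.3852, 5.0990)

cable 1: Δx=-2.0000, Δy=-3.0000; L_1 = √(Δx²+Δy²) = 3.6056
cable 2: Δx=4.0000, Δy=-3.0000; L_2 = √(Δx²+Δy²) = 5.0000
cable 3: Δx=-2.0000, Δy=5.0000; L_3 = √(Δx²+Δy²) = 5.3852
cable 4: Δx=1.0000, Δy=5.0000; L_4 = √(Δx²+Δy²) = 5.0990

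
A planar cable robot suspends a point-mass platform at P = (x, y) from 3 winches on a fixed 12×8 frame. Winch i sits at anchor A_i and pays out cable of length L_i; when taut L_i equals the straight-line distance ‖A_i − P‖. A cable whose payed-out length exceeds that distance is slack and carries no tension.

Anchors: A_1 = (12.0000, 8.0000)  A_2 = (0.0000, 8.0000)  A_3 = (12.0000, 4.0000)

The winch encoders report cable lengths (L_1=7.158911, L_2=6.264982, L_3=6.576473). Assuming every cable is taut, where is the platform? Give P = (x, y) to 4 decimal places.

expand ‖A_i−P‖²=L_i² and subtract eq 1 (k_i ≔ ‖A_i‖²−L_i²)
k_1 = 144.0000+64.0000−51.2500 = 156.7500
eq1−eq2 → [24.0000  0.0000]·P = 132.0000
eq1−eq3 → [0.0000  8.0000]·P = 40.0000
2×2 solve → P = (5.5000, 5.0000)

(5.5000, 5.0000)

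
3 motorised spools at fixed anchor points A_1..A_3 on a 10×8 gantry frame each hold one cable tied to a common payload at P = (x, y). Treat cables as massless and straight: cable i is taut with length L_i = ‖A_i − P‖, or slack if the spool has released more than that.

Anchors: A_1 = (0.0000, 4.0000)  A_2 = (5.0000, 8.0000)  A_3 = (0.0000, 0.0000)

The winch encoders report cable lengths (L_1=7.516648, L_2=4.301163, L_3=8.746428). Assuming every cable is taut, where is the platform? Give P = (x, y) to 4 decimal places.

circle eqns → linear via eq_j − eq_1; set q_j = A_j·A_j − L_j²
q_1 = 0.0000+16.0000−56.5000 = -40.5000
-10.0000·x − 8.0000·y = q_1−q_2 = -111.0000
0.0000·x + 8.0000·y = q_1−q_3 = 36.0000
solve first two rows → x=7.5000, y=4.5000

(7.5000, 4.5000)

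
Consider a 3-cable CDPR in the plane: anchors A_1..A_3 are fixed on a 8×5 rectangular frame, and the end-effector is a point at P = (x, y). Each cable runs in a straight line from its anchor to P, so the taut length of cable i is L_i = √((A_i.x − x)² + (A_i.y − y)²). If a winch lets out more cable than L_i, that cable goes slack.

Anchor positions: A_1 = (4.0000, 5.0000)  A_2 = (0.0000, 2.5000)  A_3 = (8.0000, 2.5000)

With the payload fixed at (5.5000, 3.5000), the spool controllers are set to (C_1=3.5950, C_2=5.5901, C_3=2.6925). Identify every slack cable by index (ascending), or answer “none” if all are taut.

1

i=1: geometric 2.1213 vs commanded 3.5950 ⇒ slack
i=2: geometric 5.5902 vs commanded 5.5901 ⇒ taut
i=3: geometric 2.6926 vs commanded 2.6925 ⇒ taut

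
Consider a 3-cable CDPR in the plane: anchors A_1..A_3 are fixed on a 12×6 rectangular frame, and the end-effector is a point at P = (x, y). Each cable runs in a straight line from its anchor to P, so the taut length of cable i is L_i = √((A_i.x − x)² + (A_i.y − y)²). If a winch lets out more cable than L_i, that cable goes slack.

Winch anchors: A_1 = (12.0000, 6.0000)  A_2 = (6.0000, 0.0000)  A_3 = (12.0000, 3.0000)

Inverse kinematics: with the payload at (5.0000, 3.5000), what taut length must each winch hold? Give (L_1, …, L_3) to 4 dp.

(7.4330, 3.6401, 7.0178)

L_1 = √((12.0000−5.0000)² + (6.0000−3.5000)²) = 7.4330
L_2 = √((6.0000−5.0000)² + (0.0000−3.5000)²) = 3.6401
L_3 = √((12.0000−5.0000)² + (3.0000−3.5000)²) = 7.0178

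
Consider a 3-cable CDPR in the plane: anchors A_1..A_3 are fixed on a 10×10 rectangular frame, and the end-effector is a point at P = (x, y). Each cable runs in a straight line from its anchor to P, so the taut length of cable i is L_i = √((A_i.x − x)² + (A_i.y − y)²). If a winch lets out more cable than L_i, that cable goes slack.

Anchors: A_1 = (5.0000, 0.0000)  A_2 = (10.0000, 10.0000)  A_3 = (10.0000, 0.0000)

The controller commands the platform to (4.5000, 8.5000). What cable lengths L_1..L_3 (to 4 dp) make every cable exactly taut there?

L_1 = √((5.0000−4.5000)² + (0.0000−8.5000)²) = 8.5147
L_2 = √((10.0000−4.5000)² + (10.0000−8.5000)²) = 5.7009
L_3 = √((10.0000−4.5000)² + (0.0000−8.5000)²) = 10.1242

(8.5147, 5.7009, 10.1242)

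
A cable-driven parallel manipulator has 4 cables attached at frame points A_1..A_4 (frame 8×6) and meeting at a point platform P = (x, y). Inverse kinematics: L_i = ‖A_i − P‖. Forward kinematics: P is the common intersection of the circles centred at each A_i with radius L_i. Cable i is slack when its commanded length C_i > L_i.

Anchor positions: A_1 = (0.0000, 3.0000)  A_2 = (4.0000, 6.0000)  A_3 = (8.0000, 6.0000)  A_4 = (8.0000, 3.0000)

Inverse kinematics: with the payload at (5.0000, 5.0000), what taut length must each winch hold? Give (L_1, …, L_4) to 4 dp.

L_1: Δ = A_1−P = (-5.0000, -2.0000) → ‖Δ‖ = √29.0000 = 5.3852
L_2: Δ = A_2−P = (-1.0000, 1.0000) → ‖Δ‖ = √2.0000 = 1.4142
L_3: Δ = A_3−P = (3.0000, 1.0000) → ‖Δ‖ = √10.0000 = 3.1623
L_4: Δ = A_4−P = (3.0000, -2.0000) → ‖Δ‖ = √13.0000 = 3.6056

(5.3852, 1.4142, 3.1623, 3.6056)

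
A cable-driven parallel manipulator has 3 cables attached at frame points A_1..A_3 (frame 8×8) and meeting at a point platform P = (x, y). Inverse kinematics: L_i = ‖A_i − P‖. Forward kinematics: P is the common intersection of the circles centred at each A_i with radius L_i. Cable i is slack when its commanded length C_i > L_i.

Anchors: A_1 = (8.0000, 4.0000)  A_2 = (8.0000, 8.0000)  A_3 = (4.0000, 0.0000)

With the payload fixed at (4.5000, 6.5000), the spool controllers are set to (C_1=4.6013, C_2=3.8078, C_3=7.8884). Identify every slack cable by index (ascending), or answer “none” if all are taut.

1, 3

cable 1: L_1 = ‖A_1−P‖ = 4.3012;  C_1 = 4.6013 → slack
cable 2: L_2 = ‖A_2−P‖ = 3.8079;  C_2 = 3.8078 → taut
cable 3: L_3 = ‖A_3−P‖ = 6.5192;  C_3 = 7.8884 → slack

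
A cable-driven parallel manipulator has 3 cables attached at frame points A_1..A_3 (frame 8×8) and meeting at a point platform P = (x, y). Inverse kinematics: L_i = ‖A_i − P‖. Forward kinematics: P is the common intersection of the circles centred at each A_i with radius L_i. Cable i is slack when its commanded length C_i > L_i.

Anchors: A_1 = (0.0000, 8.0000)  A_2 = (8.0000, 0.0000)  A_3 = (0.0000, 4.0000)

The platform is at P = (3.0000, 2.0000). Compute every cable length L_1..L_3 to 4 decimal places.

(6.7082, 5.3852, 3.6056)

L_1 = √((0.0000−3.0000)² + (8.0000−2.0000)²) = 6.7082
L_2 = √((8.0000−3.0000)² + (0.0000−2.0000)²) = 5.3852
L_3 = √((0.0000−3.0000)² + (4.0000−2.0000)²) = 3.6056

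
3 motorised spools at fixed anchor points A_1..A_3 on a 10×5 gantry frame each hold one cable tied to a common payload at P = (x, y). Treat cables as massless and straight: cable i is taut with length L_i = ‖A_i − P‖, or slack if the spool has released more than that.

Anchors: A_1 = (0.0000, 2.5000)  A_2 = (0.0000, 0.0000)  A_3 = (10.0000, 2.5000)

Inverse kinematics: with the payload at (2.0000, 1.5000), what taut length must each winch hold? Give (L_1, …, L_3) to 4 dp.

L_1: Δ = A_1−P = (-2.0000, 1.0000) → ‖Δ‖ = √5.0000 = 2.2361
L_2: Δ = A_2−P = (-2.0000, -1.5000) → ‖Δ‖ = √6.2500 = 2.5000
L_3: Δ = A_3−P = (8.0000, 1.0000) → ‖Δ‖ = √65.0000 = 8.0623

(2.2361, 2.5000, 8.0623)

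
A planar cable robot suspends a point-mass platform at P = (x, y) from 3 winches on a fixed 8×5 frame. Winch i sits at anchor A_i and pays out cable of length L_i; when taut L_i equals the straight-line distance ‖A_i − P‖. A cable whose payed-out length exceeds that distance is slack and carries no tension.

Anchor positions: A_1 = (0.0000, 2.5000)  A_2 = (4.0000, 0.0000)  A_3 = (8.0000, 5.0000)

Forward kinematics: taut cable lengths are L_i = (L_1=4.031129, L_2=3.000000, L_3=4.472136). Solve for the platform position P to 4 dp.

(4.0000, 3.0000)

circle eqns → linear via eq_j − eq_1; set k_j = A_j·A_j − L_j²
k_1 = 0.0000+6.2500−16.2500 = -10.0000
-8.0000·x + 5.0000·y = k_1−k_2 = -17.0000
-16.0000·x − 5.0000·y = k_1−k_3 = -79.0000
solve first two rows → x=4.0000, y=3.0000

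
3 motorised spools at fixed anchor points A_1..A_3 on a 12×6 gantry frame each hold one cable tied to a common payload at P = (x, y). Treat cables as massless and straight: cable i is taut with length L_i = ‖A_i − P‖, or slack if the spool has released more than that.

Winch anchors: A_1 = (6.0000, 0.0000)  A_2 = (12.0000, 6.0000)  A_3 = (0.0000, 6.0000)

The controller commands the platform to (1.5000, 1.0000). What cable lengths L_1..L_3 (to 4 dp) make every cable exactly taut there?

L_1 = √((6.0000−1.5000)² + (0.0000−1.0000)²) = 4.6098
L_2 = √((12.0000−1.5000)² + (6.0000−1.0000)²) = 11.6297
L_3 = √((0.0000−1.5000)² + (6.0000−1.0000)²) = 5.2202

(4.6098, 11.6297, 5.2202)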